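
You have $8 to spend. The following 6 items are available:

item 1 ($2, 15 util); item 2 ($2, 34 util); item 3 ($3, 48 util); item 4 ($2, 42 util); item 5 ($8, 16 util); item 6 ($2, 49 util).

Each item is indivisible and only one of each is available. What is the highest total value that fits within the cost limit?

140 util

Check high-value combinations within $8:
- item 1+item 2+item 4+item 6: cost 2+2+2+2=8, value 15+34+42+49=140
- item 3+item 4+item 6: cost 3+2+2=7, value 48+42+49=139
- item 2+item 3+item 6: cost 2+3+2=7, value 34+48+49=131
- item 2+item 4+item 6: cost 2+2+2=6, value 34+42+49=125
Best: 140 util.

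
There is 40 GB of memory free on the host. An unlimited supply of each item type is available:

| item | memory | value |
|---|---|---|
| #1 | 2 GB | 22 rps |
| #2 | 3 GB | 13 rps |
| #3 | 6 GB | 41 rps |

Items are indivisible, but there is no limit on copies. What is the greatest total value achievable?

Best value-per-unit is #1 at 22/2, and filling with it alone uses memory 20×2=40. No mix of the others beats 20×22 = 440.

440 rps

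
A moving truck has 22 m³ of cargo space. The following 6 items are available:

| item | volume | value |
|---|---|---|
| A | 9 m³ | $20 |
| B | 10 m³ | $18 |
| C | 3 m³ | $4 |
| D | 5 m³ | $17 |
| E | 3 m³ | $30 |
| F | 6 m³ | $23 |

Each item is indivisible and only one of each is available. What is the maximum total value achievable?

Check high-value combinations within 22 m³:
- A+C+E+F: volume 9+3+3+6=21, value 20+4+30+23=77
- B+C+E+F: volume 10+3+3+6=22, value 18+4+30+23=75
- C+D+E+F: volume 3+5+3+6=17, value 4+17+30+23=74
Best: $77.

$77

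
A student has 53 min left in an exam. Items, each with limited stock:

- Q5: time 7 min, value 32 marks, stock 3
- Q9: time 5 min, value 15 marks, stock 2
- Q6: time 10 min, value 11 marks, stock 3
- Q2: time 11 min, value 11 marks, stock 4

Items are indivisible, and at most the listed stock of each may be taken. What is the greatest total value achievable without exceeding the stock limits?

Top feasible selections:
- 3×Q5 + 2×Q9 + 2×Q6: time 51, value 148
- 3×Q5 + 2×Q9 + 1×Q6 + 1×Q2: time 52, value 148
- 3×Q5 + 2×Q9 + 2×Q2: time 53, value 148
- 3×Q5 + 2×Q9 + 1×Q6: time 41, value 137
Best: 148 marks.

148 marks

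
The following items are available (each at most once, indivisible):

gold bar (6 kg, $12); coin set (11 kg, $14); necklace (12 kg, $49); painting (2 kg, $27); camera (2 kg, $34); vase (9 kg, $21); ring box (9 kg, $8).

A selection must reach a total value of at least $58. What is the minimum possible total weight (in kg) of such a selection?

Subsets with value ≥ 58, sorted by total weight:
- painting+camera: weight 4, value 61
- gold bar+painting+camera: weight 10, value 73
- painting+camera+vase: weight 13, value 82
- painting+camera+ring box: weight 13, value 69
Minimum weight: 4 kg.

4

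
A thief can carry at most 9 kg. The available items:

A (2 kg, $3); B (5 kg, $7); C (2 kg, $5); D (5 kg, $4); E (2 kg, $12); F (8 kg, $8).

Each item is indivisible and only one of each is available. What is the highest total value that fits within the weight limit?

Check high-value combinations within 9 kg:
- B+C+E: weight 5+2+2=9, value 7+5+12=24
- A+B+E: weight 2+5+2=9, value 3+7+12=22
- C+D+E: weight 2+5+2=9, value 5+4+12=21
- A+C+E: weight 2+2+2=6, value 3+5+12=20
- B+E: weight 5+2=7, value 7+12=19
Best: $24.

$24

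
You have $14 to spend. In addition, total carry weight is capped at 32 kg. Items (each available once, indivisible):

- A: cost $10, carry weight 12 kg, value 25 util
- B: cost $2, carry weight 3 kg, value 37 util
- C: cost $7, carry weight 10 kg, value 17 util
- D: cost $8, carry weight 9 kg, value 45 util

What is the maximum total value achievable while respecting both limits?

82 util

Feasible sets respecting both limits:
- B+D: cost 10, carry weight 12, value 82
- A+B: cost 12, carry weight 15, value 62
- B+C: cost 9, carry weight 13, value 54
Best: 82 util.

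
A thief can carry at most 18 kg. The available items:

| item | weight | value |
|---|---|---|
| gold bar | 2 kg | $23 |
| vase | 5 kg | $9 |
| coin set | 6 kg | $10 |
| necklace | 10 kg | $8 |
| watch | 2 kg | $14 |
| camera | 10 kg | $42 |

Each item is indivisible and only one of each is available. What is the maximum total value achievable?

This is a 0/1 knapsack; check combinations near the capacity.
- gold bar+watch+camera: weight 2+2+10=14, value 23+14+42=79
- gold bar+coin set+camera: weight 2+6+10=18, value 23+10+42=75
- gold bar+vase+camera: weight 2+5+10=17, value 23+9+42=74
Best: $79.

$79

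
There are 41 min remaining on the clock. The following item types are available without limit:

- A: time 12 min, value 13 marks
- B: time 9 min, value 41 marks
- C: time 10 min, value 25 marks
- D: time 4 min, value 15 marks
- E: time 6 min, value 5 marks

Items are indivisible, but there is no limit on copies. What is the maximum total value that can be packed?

Best value-per-unit is B at 41/9; filling with it alone gives 4×41 = 164.
Optimal mix: 4×B + 1×D → time 40, value 179.

179 marks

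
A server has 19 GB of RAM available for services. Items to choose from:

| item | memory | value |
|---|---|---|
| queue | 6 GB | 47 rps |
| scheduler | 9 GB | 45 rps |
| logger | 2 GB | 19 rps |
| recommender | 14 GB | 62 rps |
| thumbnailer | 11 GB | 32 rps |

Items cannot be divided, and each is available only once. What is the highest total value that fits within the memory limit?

111 rps

Check high-value combinations within 19 GB:
- queue+scheduler+logger: memory 6+9+2=17, value 47+45+19=111
- queue+logger+thumbnailer: memory 6+2+11=19, value 47+19+32=98
- queue+scheduler: memory 6+9=15, value 47+45=92
- logger+recommender: memory 2+14=16, value 19+62=81
Best: 111 rps.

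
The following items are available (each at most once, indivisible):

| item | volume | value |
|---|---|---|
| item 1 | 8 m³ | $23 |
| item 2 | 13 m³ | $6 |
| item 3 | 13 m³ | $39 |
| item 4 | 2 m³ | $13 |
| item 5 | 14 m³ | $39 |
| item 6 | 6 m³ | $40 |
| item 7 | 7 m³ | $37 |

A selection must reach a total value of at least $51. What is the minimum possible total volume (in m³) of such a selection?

8

Subsets with value ≥ 51, sorted by total volume:
- item 4+item 6: volume 8, value 53
- item 6+item 7: volume 13, value 77
Minimum volume: 8 m³.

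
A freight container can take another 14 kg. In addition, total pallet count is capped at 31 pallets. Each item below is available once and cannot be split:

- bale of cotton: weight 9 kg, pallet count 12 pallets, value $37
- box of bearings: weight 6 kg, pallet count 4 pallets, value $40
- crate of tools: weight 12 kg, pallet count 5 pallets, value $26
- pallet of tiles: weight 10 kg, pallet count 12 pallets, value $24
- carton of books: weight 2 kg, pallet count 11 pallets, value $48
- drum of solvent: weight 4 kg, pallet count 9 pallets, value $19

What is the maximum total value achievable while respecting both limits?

Feasible sets respecting both limits:
- box of bearings+carton of books+drum of solvent: weight 12, pallet count 24, value 107
- box of bearings+carton of books: weight 8, pallet count 15, value 88
- bale of cotton+carton of books: weight 11, pallet count 23, value 85
- crate of tools+carton of books: weight 14, pallet count 16, value 74
Best: $107.

$107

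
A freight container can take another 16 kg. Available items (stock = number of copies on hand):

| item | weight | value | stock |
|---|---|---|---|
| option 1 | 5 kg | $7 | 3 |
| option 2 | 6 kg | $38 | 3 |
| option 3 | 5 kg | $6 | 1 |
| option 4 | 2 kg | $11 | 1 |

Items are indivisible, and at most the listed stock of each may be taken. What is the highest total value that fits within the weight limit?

$87

Top feasible selections:
- 2×option 2 + 1×option 4: weight 14, value 87
- 2×option 2: weight 12, value 76
- 1×option 1 + 1×option 2 + 1×option 4: weight 13, value 56
Best: $87.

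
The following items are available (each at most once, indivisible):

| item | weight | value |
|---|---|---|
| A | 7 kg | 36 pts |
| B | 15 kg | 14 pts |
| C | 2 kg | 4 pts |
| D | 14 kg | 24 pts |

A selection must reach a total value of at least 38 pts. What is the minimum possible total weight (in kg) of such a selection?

9

Subsets with value ≥ 38, sorted by total weight:
- A+C: weight 9, value 40
- A+D: weight 21, value 60
- A+B: weight 22, value 50
Minimum weight: 9 kg.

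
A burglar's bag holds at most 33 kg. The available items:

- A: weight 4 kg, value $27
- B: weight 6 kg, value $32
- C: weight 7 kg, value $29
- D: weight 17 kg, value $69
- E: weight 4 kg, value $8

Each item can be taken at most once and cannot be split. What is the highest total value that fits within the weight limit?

Check high-value combinations within 33 kg:
- A+B+D+E: weight 4+6+17+4=31, value 27+32+69+8=136
- A+C+D+E: weight 4+7+17+4=32, value 27+29+69+8=133
- B+C+D: weight 6+7+17=30, value 32+29+69=130
Best: $136.

$136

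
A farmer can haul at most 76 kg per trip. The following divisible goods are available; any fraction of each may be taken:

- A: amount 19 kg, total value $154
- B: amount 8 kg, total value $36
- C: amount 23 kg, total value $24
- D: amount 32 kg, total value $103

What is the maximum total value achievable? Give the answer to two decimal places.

310.74

Take in order of value per unit:
- A (154/19 per unit): all 19 → value 154, running total 154.00
- B (36/8 per unit): all 8 → value 36, running total 190.00
- D (103/32 per unit): all 32 → value 103, running total 293.00
- C (24/23 per unit): 17 of 23 → value 17×24/23 = 17.7391, running total 310.74
Total 310.74.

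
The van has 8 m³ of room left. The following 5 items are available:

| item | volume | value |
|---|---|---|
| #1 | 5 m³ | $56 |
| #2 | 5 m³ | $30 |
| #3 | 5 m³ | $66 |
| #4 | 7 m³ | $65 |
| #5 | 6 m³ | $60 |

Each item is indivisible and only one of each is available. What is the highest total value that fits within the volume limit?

$66

This is a 0/1 knapsack; check combinations near the capacity.
- #3: volume 5, value 66
- #4: volume 7, value 65
- #5: volume 6, value 60
- #1: volume 5, value 56
Best: $66.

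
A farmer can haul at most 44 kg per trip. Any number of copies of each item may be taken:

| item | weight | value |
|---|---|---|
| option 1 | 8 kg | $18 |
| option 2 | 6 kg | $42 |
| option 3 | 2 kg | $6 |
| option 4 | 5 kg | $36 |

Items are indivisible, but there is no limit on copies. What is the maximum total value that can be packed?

$312

Best value-per-unit is option 4 at 36/5; filling with it alone gives 8×36 = 288.
Optimal mix: 4×option 2 + 4×option 4 → weight 44, value 312.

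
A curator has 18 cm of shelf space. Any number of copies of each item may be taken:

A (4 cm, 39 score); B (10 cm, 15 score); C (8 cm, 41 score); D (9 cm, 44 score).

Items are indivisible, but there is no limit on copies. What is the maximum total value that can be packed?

156 score

Best value-per-unit is A at 39/4, and filling with it alone uses length 4×4=16. No mix of the others beats 4×39 = 156.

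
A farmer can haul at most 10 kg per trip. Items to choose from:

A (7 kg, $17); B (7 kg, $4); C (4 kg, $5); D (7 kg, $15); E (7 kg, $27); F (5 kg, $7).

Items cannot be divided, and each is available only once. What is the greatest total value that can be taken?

$27

Check high-value combinations within 10 kg:
- E: weight 7, value 27
- A: weight 7, value 17
- D: weight 7, value 15
Best: $27.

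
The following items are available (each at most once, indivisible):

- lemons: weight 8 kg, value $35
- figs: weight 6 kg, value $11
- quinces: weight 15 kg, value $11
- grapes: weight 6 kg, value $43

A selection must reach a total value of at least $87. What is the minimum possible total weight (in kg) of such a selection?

Subsets with value ≥ 87, sorted by total weight:
- lemons+figs+grapes: weight 20, value 89
- lemons+quinces+grapes: weight 29, value 89
- lemons+figs+quinces+grapes: weight 35, value 100
Minimum weight: 20 kg.

20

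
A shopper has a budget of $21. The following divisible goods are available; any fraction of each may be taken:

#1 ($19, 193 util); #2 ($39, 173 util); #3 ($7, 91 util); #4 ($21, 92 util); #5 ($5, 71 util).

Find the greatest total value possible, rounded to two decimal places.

Take in order of value per unit:
- #5 (71/5 per unit): all 5 → value 71, running total 71.00
- #3 (91/7 per unit): all 7 → value 91, running total 162.00
- #1 (193/19 per unit): 9 of 19 → value 9×193/19 = 91.4211, running total 253.42
Total 253.42.

253.42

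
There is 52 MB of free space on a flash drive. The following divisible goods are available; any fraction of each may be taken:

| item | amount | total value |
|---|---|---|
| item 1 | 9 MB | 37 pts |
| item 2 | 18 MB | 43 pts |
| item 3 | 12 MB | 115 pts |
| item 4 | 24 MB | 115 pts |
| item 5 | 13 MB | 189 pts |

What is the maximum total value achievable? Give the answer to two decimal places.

431.33

Take in order of value per unit:
- item 5 (189/13 per unit): all 13 → value 189, running total 189.00
- item 3 (115/12 per unit): all 12 → value 115, running total 304.00
- item 4 (115/24 per unit): all 24 → value 115, running total 419.00
- item 1 (37/9 per unit): 3 of 9 → value 3×37/9 = 12.3333, running total 431.33
Total 431.33.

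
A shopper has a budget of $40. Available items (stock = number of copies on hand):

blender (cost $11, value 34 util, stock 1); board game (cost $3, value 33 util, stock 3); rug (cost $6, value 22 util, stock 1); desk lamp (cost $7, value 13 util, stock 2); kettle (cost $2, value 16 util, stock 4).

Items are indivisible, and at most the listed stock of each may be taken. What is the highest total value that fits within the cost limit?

219 util

Top feasible selections:
- 1×blender + 3×board game + 1×rug + 4×kettle: cost 34, value 219
- 1×blender + 3×board game + 1×rug + 1×desk lamp + 3×kettle: cost 39, value 216
- 3×board game + 1×rug + 2×desk lamp + 4×kettle: cost 37, value 211
Best: 219 util.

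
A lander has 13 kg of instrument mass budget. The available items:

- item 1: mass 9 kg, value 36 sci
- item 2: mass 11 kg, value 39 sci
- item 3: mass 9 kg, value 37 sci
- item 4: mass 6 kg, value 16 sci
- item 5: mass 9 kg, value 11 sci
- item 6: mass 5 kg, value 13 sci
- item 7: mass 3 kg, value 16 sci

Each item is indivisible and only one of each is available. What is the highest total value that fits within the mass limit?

Check high-value combinations within 13 kg:
- item 3+item 7: mass 9+3=12, value 37+16=53
- item 1+item 7: mass 9+3=12, value 36+16=52
- item 2: mass 11, value 39
Best: 53 sci.

53 sci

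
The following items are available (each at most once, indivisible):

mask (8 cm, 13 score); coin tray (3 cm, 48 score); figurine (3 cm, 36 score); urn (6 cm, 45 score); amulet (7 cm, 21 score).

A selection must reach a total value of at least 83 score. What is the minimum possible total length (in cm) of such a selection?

6

Subsets with value ≥ 83, sorted by total length:
- coin tray+figurine: length 6, value 84
- coin tray+urn: length 9, value 93
- coin tray+figurine+urn: length 12, value 129
Minimum length: 6 cm.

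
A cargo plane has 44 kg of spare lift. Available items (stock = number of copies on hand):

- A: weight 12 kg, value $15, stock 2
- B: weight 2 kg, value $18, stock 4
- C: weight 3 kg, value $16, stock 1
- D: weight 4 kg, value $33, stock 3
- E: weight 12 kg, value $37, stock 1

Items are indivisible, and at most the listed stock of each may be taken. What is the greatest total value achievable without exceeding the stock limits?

$224

Top feasible selections:
- 4×B + 1×C + 3×D + 1×E: weight 35, value 224
- 1×A + 4×B + 3×D + 1×E: weight 44, value 223
Best: $224.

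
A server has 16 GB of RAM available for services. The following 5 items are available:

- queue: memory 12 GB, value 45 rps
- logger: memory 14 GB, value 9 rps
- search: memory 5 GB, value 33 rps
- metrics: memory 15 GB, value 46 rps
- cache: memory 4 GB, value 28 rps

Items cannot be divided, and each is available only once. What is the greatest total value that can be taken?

Check high-value combinations within 16 GB:
- queue+cache: memory 12+4=16, value 45+28=73
- search+cache: memory 5+4=9, value 33+28=61
- metrics: memory 15, value 46
Best: 73 rps.

73 rps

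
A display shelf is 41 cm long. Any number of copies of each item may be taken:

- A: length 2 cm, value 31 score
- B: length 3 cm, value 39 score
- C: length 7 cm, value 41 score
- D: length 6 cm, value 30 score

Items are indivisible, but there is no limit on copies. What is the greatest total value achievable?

628 score

Best value-per-unit is A at 31/2; filling with it alone gives 20×31 = 620.
Optimal mix: 19×A + 1×B → length 41, value 628.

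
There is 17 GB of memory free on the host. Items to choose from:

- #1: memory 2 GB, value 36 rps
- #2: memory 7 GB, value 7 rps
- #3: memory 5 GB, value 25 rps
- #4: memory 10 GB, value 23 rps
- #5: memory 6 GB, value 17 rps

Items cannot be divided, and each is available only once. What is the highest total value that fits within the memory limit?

84 rps

This is a 0/1 knapsack; check combinations near the capacity.
- #1+#3+#4: memory 2+5+10=17, value 36+25+23=84
- #1+#3+#5: memory 2+5+6=13, value 36+25+17=78
- #1+#2+#3: memory 2+7+5=14, value 36+7+25=68
Best: 84 rps.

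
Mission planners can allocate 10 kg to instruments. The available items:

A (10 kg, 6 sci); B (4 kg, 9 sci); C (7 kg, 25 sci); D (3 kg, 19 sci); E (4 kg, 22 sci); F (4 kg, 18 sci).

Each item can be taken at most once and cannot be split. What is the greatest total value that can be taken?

Check high-value combinations within 10 kg:
- C+D: mass 7+3=10, value 25+19=44
- D+E: mass 3+4=7, value 19+22=41
- E+F: mass 4+4=8, value 22+18=40
Best: 44 sci.

44 sci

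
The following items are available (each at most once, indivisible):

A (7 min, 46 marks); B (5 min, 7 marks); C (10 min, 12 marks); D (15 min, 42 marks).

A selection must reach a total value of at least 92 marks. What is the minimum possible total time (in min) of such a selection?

Subsets with value ≥ 92, sorted by total time:
- A+B+D: time 27, value 95
- A+C+D: time 32, value 100
- A+B+C+D: time 37, value 107
Minimum time: 27 min.

27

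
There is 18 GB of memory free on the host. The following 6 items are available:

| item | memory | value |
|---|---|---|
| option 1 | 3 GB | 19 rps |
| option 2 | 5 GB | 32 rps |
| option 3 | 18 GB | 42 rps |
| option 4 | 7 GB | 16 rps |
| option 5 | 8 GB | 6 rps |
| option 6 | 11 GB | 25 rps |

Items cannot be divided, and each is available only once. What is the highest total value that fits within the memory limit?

67 rps

Check high-value combinations within 18 GB:
- option 1+option 2+option 4: memory 3+5+7=15, value 19+32+16=67
- option 1+option 2+option 5: memory 3+5+8=16, value 19+32+6=57
- option 2+option 6: memory 5+11=16, value 32+25=57
- option 1+option 2: memory 3+5=8, value 19+32=51
Best: 67 rps.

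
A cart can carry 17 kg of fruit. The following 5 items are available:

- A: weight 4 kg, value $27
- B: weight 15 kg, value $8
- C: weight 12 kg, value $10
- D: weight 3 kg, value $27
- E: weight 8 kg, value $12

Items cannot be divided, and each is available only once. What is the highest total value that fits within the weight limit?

$66

Check high-value combinations within 17 kg:
- A+D+E: weight 4+3+8=15, value 27+27+12=66
- A+D: weight 4+3=7, value 27+27=54
- D+E: weight 3+8=11, value 27+12=39
- A+E: weight 4+8=12, value 27+12=39
Best: $66.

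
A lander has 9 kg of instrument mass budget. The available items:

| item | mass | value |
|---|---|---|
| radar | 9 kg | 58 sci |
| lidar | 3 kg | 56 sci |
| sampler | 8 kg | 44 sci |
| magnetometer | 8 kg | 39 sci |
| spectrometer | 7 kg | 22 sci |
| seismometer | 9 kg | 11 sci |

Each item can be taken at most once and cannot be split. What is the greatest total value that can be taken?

Check high-value combinations within 9 kg:
- radar: mass 9, value 58
- lidar: mass 3, value 56
- sampler: mass 8, value 44
Best: 58 sci.

58 sci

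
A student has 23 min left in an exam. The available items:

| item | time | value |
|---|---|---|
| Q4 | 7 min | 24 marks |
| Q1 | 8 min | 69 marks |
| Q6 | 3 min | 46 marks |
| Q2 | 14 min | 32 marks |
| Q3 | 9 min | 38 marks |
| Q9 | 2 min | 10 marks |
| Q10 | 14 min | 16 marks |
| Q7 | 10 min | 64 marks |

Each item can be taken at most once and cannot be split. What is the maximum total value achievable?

Check high-value combinations within 23 min:
- Q1+Q6+Q9+Q7: time 8+3+2+10=23, value 69+46+10+64=189
- Q1+Q6+Q7: time 8+3+10=21, value 69+46+64=179
- Q1+Q6+Q3+Q9: time 8+3+9+2=22, value 69+46+38+10=163
- Q1+Q6+Q3: time 8+3+9=20, value 69+46+38=153
Best: 189 marks.

189 marks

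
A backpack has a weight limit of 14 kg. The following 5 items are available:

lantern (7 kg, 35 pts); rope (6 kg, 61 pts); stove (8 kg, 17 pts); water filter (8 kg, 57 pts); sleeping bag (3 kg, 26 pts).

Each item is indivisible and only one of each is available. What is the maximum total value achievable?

Check high-value combinations within 14 kg:
- rope+water filter: weight 6+8=14, value 61+57=118
- lantern+rope: weight 7+6=13, value 35+61=96
- rope+sleeping bag: weight 6+3=9, value 61+26=87
Best: 118 pts.

118 pts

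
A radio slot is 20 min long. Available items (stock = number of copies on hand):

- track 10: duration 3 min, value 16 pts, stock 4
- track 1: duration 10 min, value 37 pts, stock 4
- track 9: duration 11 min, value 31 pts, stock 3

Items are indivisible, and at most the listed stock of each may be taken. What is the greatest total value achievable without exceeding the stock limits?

85 pts

Top feasible selections:
- 3×track 10 + 1×track 1: duration 19, value 85
- 3×track 10 + 1×track 9: duration 20, value 79
Best: 85 pts.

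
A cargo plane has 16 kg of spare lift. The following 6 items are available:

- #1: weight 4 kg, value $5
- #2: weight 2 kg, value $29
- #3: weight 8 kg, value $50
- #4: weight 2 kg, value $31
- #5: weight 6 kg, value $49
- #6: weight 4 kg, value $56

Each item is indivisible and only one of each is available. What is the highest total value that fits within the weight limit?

$166

Check high-value combinations within 16 kg:
- #2+#3+#4+#6: weight 2+8+2+4=16, value 29+50+31+56=166
- #2+#4+#5+#6: weight 2+2+6+4=14, value 29+31+49+56=165
- #1+#4+#5+#6: weight 4+2+6+4=16, value 5+31+49+56=141
Best: $166.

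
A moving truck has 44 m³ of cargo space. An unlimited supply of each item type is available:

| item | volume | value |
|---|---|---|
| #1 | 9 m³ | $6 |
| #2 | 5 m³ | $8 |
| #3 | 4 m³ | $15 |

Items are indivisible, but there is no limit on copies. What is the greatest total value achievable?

Best value-per-unit is #3 at 15/4, and filling with it alone uses volume 11×4=44. No mix of the others beats 11×15 = 165.

$165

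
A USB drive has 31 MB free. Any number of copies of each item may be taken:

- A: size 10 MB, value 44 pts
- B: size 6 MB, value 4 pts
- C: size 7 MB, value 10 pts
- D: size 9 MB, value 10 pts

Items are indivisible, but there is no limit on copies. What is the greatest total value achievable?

Best value-per-unit is A at 44/10, and filling with it alone uses size 3×10=30. No mix of the others beats 3×44 = 132.

132 pts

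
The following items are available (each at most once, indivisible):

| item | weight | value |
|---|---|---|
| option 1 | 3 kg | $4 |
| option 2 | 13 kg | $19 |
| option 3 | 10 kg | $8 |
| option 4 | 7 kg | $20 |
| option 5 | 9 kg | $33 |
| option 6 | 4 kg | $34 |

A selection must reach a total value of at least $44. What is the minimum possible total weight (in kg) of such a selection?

Subsets with value ≥ 44, sorted by total weight:
- option 4+option 6: weight 11, value 54
- option 5+option 6: weight 13, value 67
- option 1+option 4+option 6: weight 14, value 58
Minimum weight: 11 kg.

11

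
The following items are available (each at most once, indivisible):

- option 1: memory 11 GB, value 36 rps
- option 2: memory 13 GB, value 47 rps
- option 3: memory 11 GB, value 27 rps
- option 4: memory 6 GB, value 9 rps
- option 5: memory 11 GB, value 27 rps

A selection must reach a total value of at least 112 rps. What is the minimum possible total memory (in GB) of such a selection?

41

Subsets with value ≥ 112, sorted by total memory:
- option 1+option 2+option 3+option 4: memory 41, value 119
- option 1+option 2+option 4+option 5: memory 41, value 119
- option 1+option 2+option 3+option 5: memory 46, value 137
Minimum memory: 41 GB.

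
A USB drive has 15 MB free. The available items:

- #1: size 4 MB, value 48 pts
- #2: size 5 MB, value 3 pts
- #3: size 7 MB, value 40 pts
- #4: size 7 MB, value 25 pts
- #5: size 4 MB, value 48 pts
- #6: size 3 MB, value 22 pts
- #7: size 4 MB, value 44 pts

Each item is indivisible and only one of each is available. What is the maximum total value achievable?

162 pts

This is a 0/1 knapsack; check combinations near the capacity.
- #1+#5+#6+#7: size 4+4+3+4=15, value 48+48+22+44=162
- #1+#5+#7: size 4+4+4=12, value 48+48+44=140
- #1+#3+#5: size 4+7+4=15, value 48+40+48=136
Best: 162 pts.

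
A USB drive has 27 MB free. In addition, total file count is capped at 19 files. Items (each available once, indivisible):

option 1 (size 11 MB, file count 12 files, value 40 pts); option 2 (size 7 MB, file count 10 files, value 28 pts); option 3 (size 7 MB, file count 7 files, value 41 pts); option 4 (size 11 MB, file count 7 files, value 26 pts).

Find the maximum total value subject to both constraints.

81 pts

Feasible sets respecting both limits:
- option 1+option 3: size 18, file count 19, value 81
- option 2+option 3: size 14, file count 17, value 69
- option 3+option 4: size 18, file count 14, value 67
Best: 81 pts.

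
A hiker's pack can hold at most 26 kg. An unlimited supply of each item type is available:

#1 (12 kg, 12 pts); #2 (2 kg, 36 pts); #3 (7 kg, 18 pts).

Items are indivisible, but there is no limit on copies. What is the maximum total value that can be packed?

468 pts

Best value-per-unit is #2 at 36/2, and filling with it alone uses weight 13×2=26. No mix of the others beats 13×36 = 468.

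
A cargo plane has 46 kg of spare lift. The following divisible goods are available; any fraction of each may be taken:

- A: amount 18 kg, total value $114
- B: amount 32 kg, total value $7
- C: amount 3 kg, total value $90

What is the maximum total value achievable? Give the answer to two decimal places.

209.47

Take in order of value per unit:
- C (90/3 per unit): all 3 → value 90, running total 90.00
- A (114/18 per unit): all 18 → value 114, running total 204.00
- B (7/32 per unit): 25 of 32 → value 25×7/32 = 5.4688, running total 209.47
Total 209.47.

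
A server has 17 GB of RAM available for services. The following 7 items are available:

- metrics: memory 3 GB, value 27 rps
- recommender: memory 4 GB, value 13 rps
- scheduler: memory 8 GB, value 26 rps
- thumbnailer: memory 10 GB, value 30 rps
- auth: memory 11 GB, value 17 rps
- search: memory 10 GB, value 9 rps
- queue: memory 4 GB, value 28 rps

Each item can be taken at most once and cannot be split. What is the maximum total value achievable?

Check high-value combinations within 17 GB:
- metrics+thumbnailer+queue: memory 3+10+4=17, value 27+30+28=85
- metrics+scheduler+queue: memory 3+8+4=15, value 27+26+28=81
- metrics+recommender+thumbnailer: memory 3+4+10=17, value 27+13+30=70
- metrics+recommender+queue: memory 3+4+4=11, value 27+13+28=68
- recommender+scheduler+queue: memory 4+8+4=16, value 13+26+28=67
Best: 85 rps.

85 rps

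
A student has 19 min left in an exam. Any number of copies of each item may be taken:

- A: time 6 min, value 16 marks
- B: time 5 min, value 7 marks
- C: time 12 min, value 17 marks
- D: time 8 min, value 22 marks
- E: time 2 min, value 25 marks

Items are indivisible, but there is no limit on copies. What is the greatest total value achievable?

Best value-per-unit is E at 25/2, and filling with it alone uses time 9×2=18. No mix of the others beats 9×25 = 225.

225 marks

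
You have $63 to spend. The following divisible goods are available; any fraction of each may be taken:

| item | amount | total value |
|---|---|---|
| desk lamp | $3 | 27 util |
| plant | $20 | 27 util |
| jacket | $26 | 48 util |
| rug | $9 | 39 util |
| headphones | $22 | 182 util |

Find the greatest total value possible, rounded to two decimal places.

Take in order of value per unit:
- desk lamp (27/3 per unit): all 3 → value 27, running total 27.00
- headphones (182/22 per unit): all 22 → value 182, running total 209.00
- rug (39/9 per unit): all 9 → value 39, running total 248.00
- jacket (48/26 per unit): all 26 → value 48, running total 296.00
- plant (27/20 per unit): 3 of 20 → value 3×27/20 = 4.0500, running total 300.05
Total 300.05.

300.05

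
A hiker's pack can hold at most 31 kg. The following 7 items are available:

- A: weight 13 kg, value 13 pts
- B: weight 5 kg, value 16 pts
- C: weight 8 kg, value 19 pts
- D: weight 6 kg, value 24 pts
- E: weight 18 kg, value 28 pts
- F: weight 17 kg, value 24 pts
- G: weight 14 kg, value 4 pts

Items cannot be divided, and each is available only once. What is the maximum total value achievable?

68 pts

Check high-value combinations within 31 kg:
- B+D+E: weight 5+6+18=29, value 16+24+28=68
- C+D+F: weight 8+6+17=31, value 19+24+24=67
- B+D+F: weight 5+6+17=28, value 16+24+24=64
- B+C+E: weight 5+8+18=31, value 16+19+28=63
Best: 68 pts.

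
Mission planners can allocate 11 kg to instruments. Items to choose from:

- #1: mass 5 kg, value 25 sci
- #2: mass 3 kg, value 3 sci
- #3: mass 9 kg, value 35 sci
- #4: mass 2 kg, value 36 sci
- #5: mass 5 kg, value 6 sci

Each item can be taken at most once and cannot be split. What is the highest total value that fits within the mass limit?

71 sci

Check high-value combinations within 11 kg:
- #3+#4: mass 9+2=11, value 35+36=71
- #1+#2+#4: mass 5+3+2=10, value 25+3+36=64
- #1+#4: mass 5+2=7, value 25+36=61
- #2+#4+#5: mass 3+2+5=10, value 3+36+6=45
- #4+#5: mass 2+5=7, value 36+6=42
Best: 71 sci.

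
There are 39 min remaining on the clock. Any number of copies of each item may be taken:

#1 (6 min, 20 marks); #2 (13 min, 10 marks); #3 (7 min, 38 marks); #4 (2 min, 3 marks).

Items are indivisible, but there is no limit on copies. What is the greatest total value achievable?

Best value-per-unit is #3 at 38/7; filling with it alone gives 5×38 = 190.
Optimal mix: 5×#3 + 2×#4 → time 39, value 196.

196 marks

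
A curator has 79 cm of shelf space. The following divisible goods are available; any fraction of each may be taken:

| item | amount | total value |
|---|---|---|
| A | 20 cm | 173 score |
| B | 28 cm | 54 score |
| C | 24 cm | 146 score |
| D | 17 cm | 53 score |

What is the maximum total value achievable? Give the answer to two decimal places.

406.71

Take in order of value per unit:
- A (173/20 per unit): all 20 → value 173, running total 173.00
- C (146/24 per unit): all 24 → value 146, running total 319.00
- D (53/17 per unit): all 17 → value 53, running total 372.00
- B (54/28 per unit): 18 of 28 → value 18×54/28 = 34.7143, running total 406.71
Total 406.71.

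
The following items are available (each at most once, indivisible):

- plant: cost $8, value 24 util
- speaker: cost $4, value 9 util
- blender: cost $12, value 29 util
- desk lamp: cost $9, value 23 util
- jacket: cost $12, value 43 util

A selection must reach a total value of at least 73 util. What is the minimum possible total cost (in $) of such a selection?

Subsets with value ≥ 73, sorted by total cost:
- plant+speaker+jacket: cost 24, value 76
- speaker+desk lamp+jacket: cost 25, value 75
- speaker+blender+jacket: cost 28, value 81
- plant+desk lamp+jacket: cost 29, value 90
Minimum cost: 24 $.

24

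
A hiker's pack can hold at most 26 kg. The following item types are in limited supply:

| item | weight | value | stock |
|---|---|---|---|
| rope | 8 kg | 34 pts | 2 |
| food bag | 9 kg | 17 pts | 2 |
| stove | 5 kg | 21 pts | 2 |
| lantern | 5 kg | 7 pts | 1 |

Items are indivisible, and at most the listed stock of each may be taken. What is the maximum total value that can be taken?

Top feasible selections:
- 2×rope + 2×stove: weight 26, value 110
- 2×rope + 1×stove + 1×lantern: weight 26, value 96
- 2×rope + 1×stove: weight 21, value 89
Best: 110 pts.

110 pts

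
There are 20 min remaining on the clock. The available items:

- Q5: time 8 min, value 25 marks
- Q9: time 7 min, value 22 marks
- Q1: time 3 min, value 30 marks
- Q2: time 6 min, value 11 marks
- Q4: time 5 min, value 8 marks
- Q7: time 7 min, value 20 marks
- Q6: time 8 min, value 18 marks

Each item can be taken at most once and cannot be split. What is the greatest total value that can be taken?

Check high-value combinations within 20 min:
- Q5+Q9+Q1: time 8+7+3=18, value 25+22+30=77
- Q5+Q1+Q7: time 8+3+7=18, value 25+30+20=75
- Q5+Q1+Q6: time 8+3+8=19, value 25+30+18=73
- Q9+Q1+Q7: time 7+3+7=17, value 22+30+20=72
Best: 77 marks.

77 marks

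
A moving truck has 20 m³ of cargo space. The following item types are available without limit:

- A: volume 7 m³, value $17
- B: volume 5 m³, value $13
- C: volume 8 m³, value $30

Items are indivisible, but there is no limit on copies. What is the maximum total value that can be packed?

Best value-per-unit is C at 30/8; filling with it alone gives 2×30 = 60.
Optimal mix: 1×A + 1×B + 1×C → volume 20, value 60.

$60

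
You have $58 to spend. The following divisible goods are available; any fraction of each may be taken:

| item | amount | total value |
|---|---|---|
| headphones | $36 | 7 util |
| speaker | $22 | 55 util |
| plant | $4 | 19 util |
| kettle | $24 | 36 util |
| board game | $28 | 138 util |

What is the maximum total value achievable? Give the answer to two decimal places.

Take in order of value per unit:
- board game (138/28 per unit): all 28 → value 138, running total 138.00
- plant (19/4 per unit): all 4 → value 19, running total 157.00
- speaker (55/22 per unit): all 22 → value 55, running total 212.00
- kettle (36/24 per unit): 4 of 24 → value 4×36/24 = 6.0000, running total 218.00
Total 218.00.

218.00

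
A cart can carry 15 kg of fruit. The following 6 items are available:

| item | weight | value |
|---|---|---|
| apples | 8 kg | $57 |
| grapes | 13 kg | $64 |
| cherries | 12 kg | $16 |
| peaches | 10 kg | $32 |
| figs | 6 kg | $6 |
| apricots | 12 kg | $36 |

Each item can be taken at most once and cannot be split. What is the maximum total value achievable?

$64

Check high-value combinations within 15 kg:
- grapes: weight 13, value 64
- apples+figs: weight 8+6=14, value 57+6=63
- apples: weight 8, value 57
- apricots: weight 12, value 36
Best: $64.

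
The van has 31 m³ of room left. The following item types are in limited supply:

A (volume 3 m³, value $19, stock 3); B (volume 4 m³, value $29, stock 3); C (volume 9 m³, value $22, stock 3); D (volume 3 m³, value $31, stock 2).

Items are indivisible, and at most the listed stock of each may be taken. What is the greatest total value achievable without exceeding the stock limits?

Top feasible selections:
- 3×A + 3×B + 2×D: volume 27, value 206
- 1×A + 3×B + 1×C + 2×D: volume 30, value 190
- 2×A + 3×B + 2×D: volume 24, value 187
Best: $206.

$206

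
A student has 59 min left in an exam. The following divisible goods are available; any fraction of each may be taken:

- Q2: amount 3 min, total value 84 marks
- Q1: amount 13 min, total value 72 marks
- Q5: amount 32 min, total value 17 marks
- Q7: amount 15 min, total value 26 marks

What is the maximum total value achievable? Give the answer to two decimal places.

196.88

Take in order of value per unit:
- Q2 (84/3 per unit): all 3 → value 84, running total 84.00
- Q1 (72/13 per unit): all 13 → value 72, running total 156.00
- Q7 (26/15 per unit): all 15 → value 26, running total 182.00
- Q5 (17/32 per unit): 28 of 32 → value 28×17/32 = 14.8750, running total 196.88
Total 196.88.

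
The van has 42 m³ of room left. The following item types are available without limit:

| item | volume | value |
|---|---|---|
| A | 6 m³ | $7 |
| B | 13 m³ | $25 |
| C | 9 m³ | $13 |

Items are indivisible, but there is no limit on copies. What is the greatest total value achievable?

$75

Best value-per-unit is B at 25/13, and filling with it alone uses volume 3×13=39. No mix of the others beats 3×25 = 75.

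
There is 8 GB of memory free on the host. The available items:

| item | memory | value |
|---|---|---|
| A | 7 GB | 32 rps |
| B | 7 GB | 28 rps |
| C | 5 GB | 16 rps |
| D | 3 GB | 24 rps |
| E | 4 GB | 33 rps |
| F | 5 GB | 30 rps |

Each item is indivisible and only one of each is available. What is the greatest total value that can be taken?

57 rps

This is a 0/1 knapsack; check combinations near the capacity.
- D+E: memory 3+4=7, value 24+33=57
- D+F: memory 3+5=8, value 24+30=54
- C+D: memory 5+3=8, value 16+24=40
- E: memory 4, value 33
- A: memory 7, value 32
Best: 57 rps.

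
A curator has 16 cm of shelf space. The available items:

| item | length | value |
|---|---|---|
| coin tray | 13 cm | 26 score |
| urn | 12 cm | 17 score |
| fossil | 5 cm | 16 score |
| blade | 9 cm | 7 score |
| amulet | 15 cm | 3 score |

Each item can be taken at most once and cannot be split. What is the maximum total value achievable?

This is a 0/1 knapsack; check combinations near the capacity.
- coin tray: length 13, value 26
- fossil+blade: length 5+9=14, value 16+7=23
- urn: length 12, value 17
- fossil: length 5, value 16
Best: 26 score.

26 score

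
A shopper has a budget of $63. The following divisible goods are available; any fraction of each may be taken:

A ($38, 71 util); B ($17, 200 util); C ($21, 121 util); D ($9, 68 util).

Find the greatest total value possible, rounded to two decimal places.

Take in order of value per unit:
- B (200/17 per unit): all 17 → value 200, running total 200.00
- D (68/9 per unit): all 9 → value 68, running total 268.00
- C (121/21 per unit): all 21 → value 121, running total 389.00
- A (71/38 per unit): 16 of 38 → value 16×71/38 = 29.8947, running total 418.89
Total 418.89.

418.89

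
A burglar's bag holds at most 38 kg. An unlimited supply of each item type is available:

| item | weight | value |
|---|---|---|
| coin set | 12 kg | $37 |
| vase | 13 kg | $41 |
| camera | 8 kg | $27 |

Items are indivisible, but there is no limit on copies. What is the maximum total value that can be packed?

Best value-per-unit is camera at 27/8; filling with it alone gives 4×27 = 108.
Optimal mix: 1×vase + 3×camera → weight 37, value 122.

$122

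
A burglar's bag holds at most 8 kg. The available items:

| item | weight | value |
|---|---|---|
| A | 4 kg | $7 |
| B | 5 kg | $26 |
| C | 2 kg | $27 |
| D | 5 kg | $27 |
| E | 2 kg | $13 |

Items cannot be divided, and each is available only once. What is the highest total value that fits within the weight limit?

This is a 0/1 knapsack; check combinations near the capacity.
- C+D: weight 2+5=7, value 27+27=54
- B+C: weight 5+2=7, value 26+27=53
- A+C+E: weight 4+2+2=8, value 7+27+13=47
- C+E: weight 2+2=4, value 27+13=40
- D+E: weight 5+2=7, value 27+13=40
Best: $54.

$54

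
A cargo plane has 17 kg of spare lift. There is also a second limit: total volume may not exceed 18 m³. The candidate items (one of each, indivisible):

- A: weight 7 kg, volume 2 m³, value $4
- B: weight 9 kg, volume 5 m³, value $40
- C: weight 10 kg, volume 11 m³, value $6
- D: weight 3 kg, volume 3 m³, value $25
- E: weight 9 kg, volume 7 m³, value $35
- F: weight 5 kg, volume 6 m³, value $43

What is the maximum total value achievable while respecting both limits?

Feasible sets respecting both limits:
- B+D+F: weight 17, volume 14, value 108
- D+E+F: weight 17, volume 16, value 103
- B+F: weight 14, volume 11, value 83
- E+F: weight 14, volume 13, value 78
Best: $108.

$108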